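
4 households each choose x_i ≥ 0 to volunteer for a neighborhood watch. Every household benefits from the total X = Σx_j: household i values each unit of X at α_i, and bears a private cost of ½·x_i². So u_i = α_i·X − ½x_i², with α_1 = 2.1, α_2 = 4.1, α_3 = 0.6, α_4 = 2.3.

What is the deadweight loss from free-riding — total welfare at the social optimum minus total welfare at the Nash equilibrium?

Household i's FOC: ∂u_i/∂x_i = α_i − x_i = 0, so x_i* = α_i.
NE contributions = (2.1, 4.1, 0.6, 2.3); X = 9.1.
W^NE = (Σα)·X − ½Σα_i² = 9.1² − ½·26.87 = 69.375.
Planner sets x_i = Σα_j = 9.1 for every i, so X^SO = 4·9.1 = 36.4.
W^SO = (Σα)·X^SO − ½·4·(Σα)² = (4/2)·9.1² = 165.62.
Deadweight loss = W^SO − W^NE = 96.245.

96.245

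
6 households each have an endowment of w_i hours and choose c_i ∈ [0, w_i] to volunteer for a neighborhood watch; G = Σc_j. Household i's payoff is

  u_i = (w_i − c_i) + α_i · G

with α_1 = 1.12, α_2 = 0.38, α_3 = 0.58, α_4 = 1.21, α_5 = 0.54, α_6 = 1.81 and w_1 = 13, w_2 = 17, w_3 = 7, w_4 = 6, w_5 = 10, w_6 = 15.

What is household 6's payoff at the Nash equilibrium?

∂u_i/∂c_i = α_i − 1, so household i contributes w_i if α_i > 1, else 0.
α_i > 1 for i ∈ {1, 4, 6}; NE contributions (13, 0, 0, 6, 0, 15), G = 34.
u_6 = (15 − 15) + 1.81·34 = 61.54.

61.54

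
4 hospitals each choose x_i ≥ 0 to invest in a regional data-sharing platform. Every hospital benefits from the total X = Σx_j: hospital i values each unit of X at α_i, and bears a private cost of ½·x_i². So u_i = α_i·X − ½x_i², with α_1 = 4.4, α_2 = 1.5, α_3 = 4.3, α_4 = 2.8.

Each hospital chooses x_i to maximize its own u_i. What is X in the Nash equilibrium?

Hospital i's FOC: ∂u_i/∂x_i = α_i − x_i = 0, so x_i* = α_i.
NE contributions = (4.4, 1.5, 4.3, 2.8); X = 13.

13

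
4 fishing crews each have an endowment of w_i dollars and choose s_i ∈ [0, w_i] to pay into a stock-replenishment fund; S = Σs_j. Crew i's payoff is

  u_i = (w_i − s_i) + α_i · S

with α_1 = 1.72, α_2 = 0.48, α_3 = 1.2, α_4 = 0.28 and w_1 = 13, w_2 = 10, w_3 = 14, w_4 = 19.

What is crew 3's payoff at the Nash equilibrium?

32.4

∂u_i/∂s_i = α_i − 1, so crew i contributes w_i if α_i > 1, else 0.
α_i > 1 for i ∈ {1, 3}; NE contributions (13, 0, 14, 0), S = 27.
u_3 = (14 − 14) + 1.2·27 = 32.4.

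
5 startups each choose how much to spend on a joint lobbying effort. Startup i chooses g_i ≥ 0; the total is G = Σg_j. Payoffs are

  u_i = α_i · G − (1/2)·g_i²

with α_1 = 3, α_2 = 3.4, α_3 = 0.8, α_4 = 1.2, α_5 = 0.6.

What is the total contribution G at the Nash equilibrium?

9

Startup i's FOC: ∂u_i/∂g_i = α_i − g_i = 0, so g_i* = α_i.
NE contributions = (3, 3.4, 0.8, 1.2, 0.6); G = 9.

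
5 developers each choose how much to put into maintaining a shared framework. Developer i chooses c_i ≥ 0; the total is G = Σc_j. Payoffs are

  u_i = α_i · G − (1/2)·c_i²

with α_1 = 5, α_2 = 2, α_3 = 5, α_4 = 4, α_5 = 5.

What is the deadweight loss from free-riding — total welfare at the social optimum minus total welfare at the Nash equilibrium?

Developer i's FOC: ∂u_i/∂c_i = α_i − c_i = 0, so c_i* = α_i.
NE contributions = (5, 2, 5, 4, 5); G = 21.
W^NE = (Σα)·G − ½Σα_i² = 21² − ½·95 = 393.5.
Planner sets c_i = Σα_j = 21 for every i, so G^SO = 5·21 = 105.
W^SO = (Σα)·G^SO − ½·5·(Σα)² = (5/2)·21² = 1102.5.
Deadweight loss = W^SO − W^NE = 709.

709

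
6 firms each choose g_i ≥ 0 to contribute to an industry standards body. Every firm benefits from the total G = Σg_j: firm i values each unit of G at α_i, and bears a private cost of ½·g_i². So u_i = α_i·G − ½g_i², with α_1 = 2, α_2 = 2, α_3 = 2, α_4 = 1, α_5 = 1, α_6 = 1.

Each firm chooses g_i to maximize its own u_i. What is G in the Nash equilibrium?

9

Firm i's FOC: ∂u_i/∂g_i = α_i − g_i = 0, so g_i* = α_i.
NE contributions = (2, 2, 2, 1, 1, 1); G = 9.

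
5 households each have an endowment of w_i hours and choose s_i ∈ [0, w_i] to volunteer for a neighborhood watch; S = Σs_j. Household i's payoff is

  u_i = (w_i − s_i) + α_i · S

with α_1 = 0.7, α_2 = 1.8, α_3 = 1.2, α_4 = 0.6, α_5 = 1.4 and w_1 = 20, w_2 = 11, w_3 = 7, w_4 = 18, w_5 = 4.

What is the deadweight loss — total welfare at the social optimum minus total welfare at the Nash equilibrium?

178.6

∂u_i/∂s_i = α_i − 1, so household i contributes w_i if α_i > 1, else 0.
α_i > 1 for i ∈ {2, 3, 5}; NE contributions (0, 11, 7, 0, 4), S = 22.
W^NE = Σw_i − S^NE + (Σα_i)·S^NE = 60 + 4.7·22 = 163.4.
Planner: ∂(Σu_j)/∂s_i = Σα_j − 1 = 4.7 > 0, so everyone contributes w_i; S^SO = 60, W^SO = 60 + 4.7·60 = 342.
Deadweight loss = 178.6.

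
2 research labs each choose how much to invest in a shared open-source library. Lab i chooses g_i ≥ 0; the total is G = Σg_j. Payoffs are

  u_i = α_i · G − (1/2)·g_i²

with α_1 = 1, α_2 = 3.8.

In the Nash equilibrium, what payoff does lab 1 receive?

Lab i's FOC: ∂u_i/∂g_i = α_i − g_i = 0, so g_i* = α_i.
NE contributions = (1, 3.8); G = 4.8.
u_1 = α_1·G − ½·(g_1)² = 1·4.8 − ½·1² = 4.3.

4.3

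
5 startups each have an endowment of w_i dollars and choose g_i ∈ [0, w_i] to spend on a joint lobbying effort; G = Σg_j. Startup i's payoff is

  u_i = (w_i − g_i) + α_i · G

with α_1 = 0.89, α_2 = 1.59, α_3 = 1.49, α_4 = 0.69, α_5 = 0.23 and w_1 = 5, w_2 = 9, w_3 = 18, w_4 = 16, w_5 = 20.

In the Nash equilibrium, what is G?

27

∂u_i/∂g_i = α_i − 1, so startup i contributes w_i if α_i > 1, else 0.
α_i > 1 for i ∈ {2, 3}; NE contributions (0, 9, 18, 0, 0), G = 27.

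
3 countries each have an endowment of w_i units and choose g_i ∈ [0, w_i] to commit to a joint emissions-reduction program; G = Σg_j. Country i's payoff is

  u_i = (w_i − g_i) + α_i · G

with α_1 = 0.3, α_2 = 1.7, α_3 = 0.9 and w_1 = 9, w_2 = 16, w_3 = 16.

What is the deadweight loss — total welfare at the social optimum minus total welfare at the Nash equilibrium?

47.5

∂u_i/∂g_i = α_i − 1, so country i contributes w_i if α_i > 1, else 0.
α_i > 1 for i ∈ {2}; NE contributions (0, 16, 0), G = 16.
W^NE = Σw_i − G^NE + (Σα_i)·G^NE = 41 + 1.9·16 = 71.4.
Planner: ∂(Σu_j)/∂g_i = Σα_j − 1 = 1.9 > 0, so everyone contributes w_i; G^SO = 41, W^SO = 41 + 1.9·41 = 118.9.
Deadweight loss = 47.5.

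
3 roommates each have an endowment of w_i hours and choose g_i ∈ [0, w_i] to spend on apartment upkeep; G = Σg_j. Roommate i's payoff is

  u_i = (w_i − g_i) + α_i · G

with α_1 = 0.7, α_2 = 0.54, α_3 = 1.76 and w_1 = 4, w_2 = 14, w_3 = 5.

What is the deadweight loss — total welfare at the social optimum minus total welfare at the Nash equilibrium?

36

∂u_i/∂g_i = α_i − 1, so roommate i contributes w_i if α_i > 1, else 0.
α_i > 1 for i ∈ {3}; NE contributions (0, 0, 5), G = 5.
W^NE = Σw_i − G^NE + (Σα_i)·G^NE = 23 + 2·5 = 33.
Planner: ∂(Σu_j)/∂g_i = Σα_j − 1 = 2 > 0, so everyone contributes w_i; G^SO = 23, W^SO = 23 + 2·23 = 69.
Deadweight loss = 36.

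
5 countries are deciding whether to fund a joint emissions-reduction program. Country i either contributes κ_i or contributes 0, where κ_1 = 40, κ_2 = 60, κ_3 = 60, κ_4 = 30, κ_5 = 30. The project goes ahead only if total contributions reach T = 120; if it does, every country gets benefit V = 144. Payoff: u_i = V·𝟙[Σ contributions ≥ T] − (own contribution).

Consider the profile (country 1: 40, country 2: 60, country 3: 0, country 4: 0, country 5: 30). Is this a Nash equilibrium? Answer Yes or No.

Yes

Total = 130 ≥ 120: provided.
Country 1 (pledges 40, payoff 104): dropping to 0 → total 90, payoff 0. No gain.
Country 2 (pledges 60, payoff 84): dropping to 0 → total 70, payoff 0. No gain.
Country 3 (pledges 0, payoff 144): pledging 60 → total 190, payoff 84. No gain.
Country 4 (pledges 0, payoff 144): pledging 30 → total 160, payoff 114. No gain.
Country 5 (pledges 30, payoff 114): dropping to 0 → total 100, payoff 0. No gain.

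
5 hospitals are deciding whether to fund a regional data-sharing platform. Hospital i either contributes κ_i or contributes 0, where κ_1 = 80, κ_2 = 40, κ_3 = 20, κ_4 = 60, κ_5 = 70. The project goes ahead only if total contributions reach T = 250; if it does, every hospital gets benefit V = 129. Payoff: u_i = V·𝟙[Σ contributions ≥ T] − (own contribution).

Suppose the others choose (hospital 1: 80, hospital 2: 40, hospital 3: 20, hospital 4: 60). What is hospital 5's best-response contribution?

Others' total = 200. Contributing 70 brings total to 270 ≥ 250: gain V − κ_5 = 59.
Best response: 70.

70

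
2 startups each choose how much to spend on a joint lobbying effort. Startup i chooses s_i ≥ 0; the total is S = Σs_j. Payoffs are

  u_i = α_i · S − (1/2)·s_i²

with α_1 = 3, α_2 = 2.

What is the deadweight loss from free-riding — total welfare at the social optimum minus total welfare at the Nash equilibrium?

Startup i's FOC: ∂u_i/∂s_i = α_i − s_i = 0, so s_i* = α_i.
NE contributions = (3, 2); S = 5.
W^NE = (Σα)·S − ½Σα_i² = 5² − ½·13 = 18.5.
Planner sets s_i = Σα_j = 5 for every i, so S^SO = 2·5 = 10.
W^SO = (Σα)·S^SO − ½·2·(Σα)² = (2/2)·5² = 25.
Deadweight loss = W^SO − W^NE = 6.5.

6.5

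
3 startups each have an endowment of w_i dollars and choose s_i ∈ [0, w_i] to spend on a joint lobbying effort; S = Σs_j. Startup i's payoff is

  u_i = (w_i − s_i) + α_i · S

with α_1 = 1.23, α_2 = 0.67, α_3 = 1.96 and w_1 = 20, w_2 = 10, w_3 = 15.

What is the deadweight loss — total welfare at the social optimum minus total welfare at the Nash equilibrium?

∂u_i/∂s_i = α_i − 1, so startup i contributes w_i if α_i > 1, else 0.
α_i > 1 for i ∈ {1, 3}; NE contributions (20, 0, 15), S = 35.
W^NE = Σw_i − S^NE + (Σα_i)·S^NE = 45 + 2.86·35 = 145.1.
Planner: ∂(Σu_j)/∂s_i = Σα_j − 1 = 2.86 > 0, so everyone contributes w_i; S^SO = 45, W^SO = 45 + 2.86·45 = 173.7.
Deadweight loss = 28.6.

28.6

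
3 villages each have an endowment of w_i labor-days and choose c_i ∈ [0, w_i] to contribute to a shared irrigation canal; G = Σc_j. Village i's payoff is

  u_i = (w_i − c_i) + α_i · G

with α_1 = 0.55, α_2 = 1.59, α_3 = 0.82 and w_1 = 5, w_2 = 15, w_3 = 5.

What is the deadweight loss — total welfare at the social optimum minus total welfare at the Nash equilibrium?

∂u_i/∂c_i = α_i − 1, so village i contributes w_i if α_i > 1, else 0.
α_i > 1 for i ∈ {2}; NE contributions (0, 15, 0), G = 15.
W^NE = Σw_i − G^NE + (Σα_i)·G^NE = 25 + 1.96·15 = 54.4.
Planner: ∂(Σu_j)/∂c_i = Σα_j − 1 = 1.96 > 0, so everyone contributes w_i; G^SO = 25, W^SO = 25 + 1.96·25 = 74.
Deadweight loss = 19.6.

19.6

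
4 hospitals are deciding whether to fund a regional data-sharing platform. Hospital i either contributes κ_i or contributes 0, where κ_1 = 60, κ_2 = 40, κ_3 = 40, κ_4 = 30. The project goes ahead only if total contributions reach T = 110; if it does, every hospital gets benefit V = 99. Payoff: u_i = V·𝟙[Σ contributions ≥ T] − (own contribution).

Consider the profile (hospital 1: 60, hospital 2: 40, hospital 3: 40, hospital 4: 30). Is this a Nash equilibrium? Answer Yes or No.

Total = 170 ≥ 110: provided.
Hospital 1 (pledges 60, payoff 39): dropping to 0 → total 110, payoff 99. Profitable deviation.

No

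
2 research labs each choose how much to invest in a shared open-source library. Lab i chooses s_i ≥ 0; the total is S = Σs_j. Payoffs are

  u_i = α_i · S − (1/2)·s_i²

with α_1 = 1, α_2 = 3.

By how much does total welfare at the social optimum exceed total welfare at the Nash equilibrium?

Lab i's FOC: ∂u_i/∂s_i = α_i − s_i = 0, so s_i* = α_i.
NE contributions = (1, 3); S = 4.
W^NE = (Σα)·S − ½Σα_i² = 4² − ½·10 = 11.
Planner sets s_i = Σα_j = 4 for every i, so S^SO = 2·4 = 8.
W^SO = (Σα)·S^SO − ½·2·(Σα)² = (2/2)·4² = 16.
Deadweight loss = W^SO − W^NE = 5.

5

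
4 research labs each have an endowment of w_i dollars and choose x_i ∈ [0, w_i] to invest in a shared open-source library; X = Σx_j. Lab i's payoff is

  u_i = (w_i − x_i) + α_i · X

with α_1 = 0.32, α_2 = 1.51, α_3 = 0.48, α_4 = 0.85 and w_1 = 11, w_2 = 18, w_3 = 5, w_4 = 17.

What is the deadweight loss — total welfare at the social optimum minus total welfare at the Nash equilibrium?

∂u_i/∂x_i = α_i − 1, so lab i contributes w_i if α_i > 1, else 0.
α_i > 1 for i ∈ {2}; NE contributions (0, 18, 0, 0), X = 18.
W^NE = Σw_i − X^NE + (Σα_i)·X^NE = 51 + 2.16·18 = 89.88.
Planner: ∂(Σu_j)/∂x_i = Σα_j − 1 = 2.16 > 0, so everyone contributes w_i; X^SO = 51, W^SO = 51 + 2.16·51 = 161.16.
Deadweight loss = 71.28.

71.28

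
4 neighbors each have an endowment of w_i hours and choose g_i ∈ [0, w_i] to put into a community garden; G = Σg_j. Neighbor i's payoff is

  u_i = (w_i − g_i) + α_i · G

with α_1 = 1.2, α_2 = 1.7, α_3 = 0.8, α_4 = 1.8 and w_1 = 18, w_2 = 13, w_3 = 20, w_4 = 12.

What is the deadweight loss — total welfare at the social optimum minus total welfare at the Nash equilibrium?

∂u_i/∂g_i = α_i − 1, so neighbor i contributes w_i if α_i > 1, else 0.
α_i > 1 for i ∈ {1, 2, 4}; NE contributions (18, 13, 0, 12), G = 43.
W^NE = Σw_i − G^NE + (Σα_i)·G^NE = 63 + 4.5·43 = 256.5.
Planner: ∂(Σu_j)/∂g_i = Σα_j − 1 = 4.5 > 0, so everyone contributes w_i; G^SO = 63, W^SO = 63 + 4.5·63 = 346.5.
Deadweight loss = 90.

90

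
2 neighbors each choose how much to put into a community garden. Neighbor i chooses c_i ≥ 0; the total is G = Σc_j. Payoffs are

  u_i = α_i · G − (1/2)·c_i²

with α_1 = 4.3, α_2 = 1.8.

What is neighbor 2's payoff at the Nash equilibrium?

Neighbor i's FOC: ∂u_i/∂c_i = α_i − c_i = 0, so c_i* = α_i.
NE contributions = (4.3, 1.8); G = 6.1.
u_2 = α_2·G − ½·(c_2)² = 1.8·6.1 − ½·1.8² = 9.36.

9.36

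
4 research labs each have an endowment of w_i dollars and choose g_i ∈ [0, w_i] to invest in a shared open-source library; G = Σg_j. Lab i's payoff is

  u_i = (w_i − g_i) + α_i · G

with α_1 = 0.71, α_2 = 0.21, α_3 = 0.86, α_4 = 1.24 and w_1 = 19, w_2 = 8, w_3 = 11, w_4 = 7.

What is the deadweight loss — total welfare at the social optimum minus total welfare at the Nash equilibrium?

∂u_i/∂g_i = α_i − 1, so lab i contributes w_i if α_i > 1, else 0.
α_i > 1 for i ∈ {4}; NE contributions (0, 0, 0, 7), G = 7.
W^NE = Σw_i − G^NE + (Σα_i)·G^NE = 45 + 2.02·7 = 59.14.
Planner: ∂(Σu_j)/∂g_i = Σα_j − 1 = 2.02 > 0, so everyone contributes w_i; G^SO = 45, W^SO = 45 + 2.02·45 = 135.9.
Deadweight loss = 76.76.

76.76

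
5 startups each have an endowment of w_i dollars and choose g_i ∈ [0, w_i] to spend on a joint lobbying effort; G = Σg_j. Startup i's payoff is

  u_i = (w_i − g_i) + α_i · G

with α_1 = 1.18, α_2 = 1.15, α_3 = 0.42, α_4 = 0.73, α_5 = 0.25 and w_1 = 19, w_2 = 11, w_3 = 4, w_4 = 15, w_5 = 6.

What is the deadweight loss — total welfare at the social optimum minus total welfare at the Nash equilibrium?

68.25

∂u_i/∂g_i = α_i − 1, so startup i contributes w_i if α_i > 1, else 0.
α_i > 1 for i ∈ {1, 2}; NE contributions (19, 11, 0, 0, 0), G = 30.
W^NE = Σw_i − G^NE + (Σα_i)·G^NE = 55 + 2.73·30 = 136.9.
Planner: ∂(Σu_j)/∂g_i = Σα_j − 1 = 2.73 > 0, so everyone contributes w_i; G^SO = 55, W^SO = 55 + 2.73·55 = 205.15.
Deadweight loss = 68.25.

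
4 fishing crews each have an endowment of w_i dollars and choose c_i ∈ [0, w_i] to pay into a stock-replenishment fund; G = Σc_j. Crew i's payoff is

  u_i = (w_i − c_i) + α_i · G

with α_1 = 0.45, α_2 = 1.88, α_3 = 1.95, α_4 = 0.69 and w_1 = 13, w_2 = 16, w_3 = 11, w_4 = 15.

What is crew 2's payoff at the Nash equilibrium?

∂u_i/∂c_i = α_i − 1, so crew i contributes w_i if α_i > 1, else 0.
α_i > 1 for i ∈ {2, 3}; NE contributions (0, 16, 11, 0), G = 27.
u_2 = (16 − 16) + 1.88·27 = 50.76.

50.76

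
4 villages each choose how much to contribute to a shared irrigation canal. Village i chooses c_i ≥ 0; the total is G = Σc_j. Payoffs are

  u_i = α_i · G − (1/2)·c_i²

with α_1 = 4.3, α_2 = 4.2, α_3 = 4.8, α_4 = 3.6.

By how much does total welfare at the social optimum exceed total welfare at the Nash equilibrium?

Village i's FOC: ∂u_i/∂c_i = α_i − c_i = 0, so c_i* = α_i.
NE contributions = (4.3, 4.2, 4.8, 3.6); G = 16.9.
W^NE = (Σα)·G − ½Σα_i² = 16.9² − ½·72.13 = 249.545.
Planner sets c_i = Σα_j = 16.9 for every i, so G^SO = 4·16.9 = 67.6.
W^SO = (Σα)·G^SO − ½·4·(Σα)² = (4/2)·16.9² = 571.22.
Deadweight loss = W^SO − W^NE = 321.675.

321.675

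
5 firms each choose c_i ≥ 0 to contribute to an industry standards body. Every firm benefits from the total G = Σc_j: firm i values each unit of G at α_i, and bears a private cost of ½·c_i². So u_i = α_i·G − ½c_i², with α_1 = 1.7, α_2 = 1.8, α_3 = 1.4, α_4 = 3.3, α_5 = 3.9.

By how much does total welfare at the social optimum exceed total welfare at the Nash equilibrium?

Firm i's FOC: ∂u_i/∂c_i = α_i − c_i = 0, so c_i* = α_i.
NE contributions = (1.7, 1.8, 1.4, 3.3, 3.9); G = 12.1.
W^NE = (Σα)·G − ½Σα_i² = 12.1² − ½·34.19 = 129.315.
Planner sets c_i = Σα_j = 12.1 for every i, so G^SO = 5·12.1 = 60.5.
W^SO = (Σα)·G^SO − ½·5·(Σα)² = (5/2)·12.1² = 366.025.
Deadweight loss = W^SO − W^NE = 236.71.

236.71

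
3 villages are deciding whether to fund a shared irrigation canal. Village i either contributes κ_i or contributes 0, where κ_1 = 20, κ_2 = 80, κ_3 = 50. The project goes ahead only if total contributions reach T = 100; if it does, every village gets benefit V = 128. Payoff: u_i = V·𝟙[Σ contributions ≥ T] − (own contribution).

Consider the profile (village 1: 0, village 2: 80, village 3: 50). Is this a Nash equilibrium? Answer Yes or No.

Yes

Total = 130 ≥ 100: provided.
Village 1 (pledges 0, payoff 128): pledging 20 → total 150, payoff 108. No gain.
Village 2 (pledges 80, payoff 48): dropping to 0 → total 50, payoff 0. No gain.
Village 3 (pledges 50, payoff 78): dropping to 0 → total 80, payoff 0. No gain.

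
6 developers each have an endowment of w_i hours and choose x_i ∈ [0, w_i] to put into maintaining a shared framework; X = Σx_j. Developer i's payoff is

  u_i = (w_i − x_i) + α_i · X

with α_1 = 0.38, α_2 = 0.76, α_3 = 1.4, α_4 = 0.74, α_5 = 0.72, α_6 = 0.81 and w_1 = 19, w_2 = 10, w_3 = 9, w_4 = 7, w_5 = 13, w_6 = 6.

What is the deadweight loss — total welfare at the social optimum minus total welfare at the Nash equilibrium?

209.55

∂u_i/∂x_i = α_i − 1, so developer i contributes w_i if α_i > 1, else 0.
α_i > 1 for i ∈ {3}; NE contributions (0, 0, 9, 0, 0, 0), X = 9.
W^NE = Σw_i − X^NE + (Σα_i)·X^NE = 64 + 3.81·9 = 98.29.
Planner: ∂(Σu_j)/∂x_i = Σα_j − 1 = 3.81 > 0, so everyone contributes w_i; X^SO = 64, W^SO = 64 + 3.81·64 = 307.84.
Deadweight loss = 209.55.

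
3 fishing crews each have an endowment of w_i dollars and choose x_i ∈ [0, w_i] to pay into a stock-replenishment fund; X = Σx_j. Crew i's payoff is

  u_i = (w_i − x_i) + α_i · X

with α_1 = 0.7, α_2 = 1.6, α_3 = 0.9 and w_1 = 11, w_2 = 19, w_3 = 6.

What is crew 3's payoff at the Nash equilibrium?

23.1

∂u_i/∂x_i = α_i − 1, so crew i contributes w_i if α_i > 1, else 0.
α_i > 1 for i ∈ {2}; NE contributions (0, 19, 0), X = 19.
u_3 = (6 − 0) + 0.9·19 = 23.1.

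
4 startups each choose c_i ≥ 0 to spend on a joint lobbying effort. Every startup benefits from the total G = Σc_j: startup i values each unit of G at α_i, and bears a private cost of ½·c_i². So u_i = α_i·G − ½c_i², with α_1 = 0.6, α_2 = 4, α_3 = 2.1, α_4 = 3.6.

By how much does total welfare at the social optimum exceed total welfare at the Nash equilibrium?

122.955

Startup i's FOC: ∂u_i/∂c_i = α_i − c_i = 0, so c_i* = α_i.
NE contributions = (0.6, 4, 2.1, 3.6); G = 10.3.
W^NE = (Σα)·G − ½Σα_i² = 10.3² − ½·33.73 = 89.225.
Planner sets c_i = Σα_j = 10.3 for every i, so G^SO = 4·10.3 = 41.2.
W^SO = (Σα)·G^SO − ½·4·(Σα)² = (4/2)·10.3² = 212.18.
Deadweight loss = W^SO − W^NE = 122.955.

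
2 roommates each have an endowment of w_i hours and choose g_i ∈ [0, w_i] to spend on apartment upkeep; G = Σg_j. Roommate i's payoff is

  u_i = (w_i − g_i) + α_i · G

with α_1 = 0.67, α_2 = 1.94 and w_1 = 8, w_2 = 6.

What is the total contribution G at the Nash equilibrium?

6

∂u_i/∂g_i = α_i − 1, so roommate i contributes w_i if α_i > 1, else 0.
α_i > 1 for i ∈ {2}; NE contributions (0, 6), G = 6.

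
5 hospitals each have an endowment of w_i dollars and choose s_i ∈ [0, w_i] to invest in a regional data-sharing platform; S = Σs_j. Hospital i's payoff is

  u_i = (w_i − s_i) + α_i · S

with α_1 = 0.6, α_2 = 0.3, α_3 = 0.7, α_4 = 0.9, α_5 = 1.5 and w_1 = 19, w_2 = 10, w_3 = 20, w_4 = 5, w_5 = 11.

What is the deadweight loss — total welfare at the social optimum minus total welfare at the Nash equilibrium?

162

∂u_i/∂s_i = α_i − 1, so hospital i contributes w_i if α_i > 1, else 0.
α_i > 1 for i ∈ {5}; NE contributions (0, 0, 0, 0, 11), S = 11.
W^NE = Σw_i − S^NE + (Σα_i)·S^NE = 65 + 3·11 = 98.
Planner: ∂(Σu_j)/∂s_i = Σα_j − 1 = 3 > 0, so everyone contributes w_i; S^SO = 65, W^SO = 65 + 3·65 = 260.
Deadweight loss = 162.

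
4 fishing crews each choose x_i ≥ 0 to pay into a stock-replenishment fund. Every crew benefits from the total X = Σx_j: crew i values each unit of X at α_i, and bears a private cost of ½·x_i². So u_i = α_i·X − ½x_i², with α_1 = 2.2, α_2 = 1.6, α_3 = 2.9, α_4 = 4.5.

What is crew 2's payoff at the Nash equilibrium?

Crew i's FOC: ∂u_i/∂x_i = α_i − x_i = 0, so x_i* = α_i.
NE contributions = (2.2, 1.6, 2.9, 4.5); X = 11.2.
u_2 = α_2·X − ½·(x_2)² = 1.6·11.2 − ½·1.6² = 16.64.

16.64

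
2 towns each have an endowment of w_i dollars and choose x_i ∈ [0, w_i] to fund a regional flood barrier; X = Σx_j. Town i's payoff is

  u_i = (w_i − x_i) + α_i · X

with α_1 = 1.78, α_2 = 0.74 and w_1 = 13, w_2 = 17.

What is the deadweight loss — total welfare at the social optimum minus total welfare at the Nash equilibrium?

∂u_i/∂x_i = α_i − 1, so town i contributes w_i if α_i > 1, else 0.
α_i > 1 for i ∈ {1}; NE contributions (13, 0), X = 13.
W^NE = Σw_i − X^NE + (Σα_i)·X^NE = 30 + 1.52·13 = 49.76.
Planner: ∂(Σu_j)/∂x_i = Σα_j − 1 = 1.52 > 0, so everyone contributes w_i; X^SO = 30, W^SO = 30 + 1.52·30 = 75.6.
Deadweight loss = 25.84.

25.84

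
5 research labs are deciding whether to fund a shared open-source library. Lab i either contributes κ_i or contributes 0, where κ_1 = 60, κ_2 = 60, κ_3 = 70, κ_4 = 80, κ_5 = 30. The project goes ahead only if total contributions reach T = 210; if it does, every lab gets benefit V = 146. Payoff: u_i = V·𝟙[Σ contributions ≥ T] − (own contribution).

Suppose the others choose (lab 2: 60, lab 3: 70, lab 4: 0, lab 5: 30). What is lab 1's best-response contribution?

60

Others' total = 160. Contributing 60 brings total to 220 ≥ 210: gain V − κ_1 = 86.
Best response: 60.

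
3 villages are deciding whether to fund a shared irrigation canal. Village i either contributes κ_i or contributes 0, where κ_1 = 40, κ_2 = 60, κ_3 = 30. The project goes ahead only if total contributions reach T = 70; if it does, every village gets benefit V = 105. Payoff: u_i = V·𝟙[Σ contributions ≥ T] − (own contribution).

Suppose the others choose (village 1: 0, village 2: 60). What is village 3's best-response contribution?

30

Others' total = 60. Contributing 30 brings total to 90 ≥ 70: gain V − κ_3 = 75.
Best response: 30.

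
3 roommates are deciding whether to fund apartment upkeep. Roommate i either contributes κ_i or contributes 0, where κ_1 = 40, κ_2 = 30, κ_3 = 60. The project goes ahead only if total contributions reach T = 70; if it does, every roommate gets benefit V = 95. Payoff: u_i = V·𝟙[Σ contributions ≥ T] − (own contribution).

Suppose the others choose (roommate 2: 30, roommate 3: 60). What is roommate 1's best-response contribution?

Others' total = 90 ≥ 70; contributing adds cost 40 for no extra benefit.
Best response: 0.

0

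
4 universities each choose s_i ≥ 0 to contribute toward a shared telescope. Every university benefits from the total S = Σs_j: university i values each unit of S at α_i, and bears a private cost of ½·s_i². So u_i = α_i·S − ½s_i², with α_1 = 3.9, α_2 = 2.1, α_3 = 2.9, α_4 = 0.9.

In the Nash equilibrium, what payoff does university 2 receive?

University i's FOC: ∂u_i/∂s_i = α_i − s_i = 0, so s_i* = α_i.
NE contributions = (3.9, 2.1, 2.9, 0.9); S = 9.8.
u_2 = α_2·S − ½·(s_2)² = 2.1·9.8 − ½·2.1² = 18.375.

18.375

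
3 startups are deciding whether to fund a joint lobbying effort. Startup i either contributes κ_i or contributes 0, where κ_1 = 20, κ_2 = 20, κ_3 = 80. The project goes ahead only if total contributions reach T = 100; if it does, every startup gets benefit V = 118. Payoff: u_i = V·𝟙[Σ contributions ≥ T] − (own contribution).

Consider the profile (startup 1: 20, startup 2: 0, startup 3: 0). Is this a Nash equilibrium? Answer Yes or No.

Total = 20 < 100: not provided.
Startup 1 (pledges 20, payoff -20): dropping to 0 → total 0, payoff 0. Profitable deviation.

No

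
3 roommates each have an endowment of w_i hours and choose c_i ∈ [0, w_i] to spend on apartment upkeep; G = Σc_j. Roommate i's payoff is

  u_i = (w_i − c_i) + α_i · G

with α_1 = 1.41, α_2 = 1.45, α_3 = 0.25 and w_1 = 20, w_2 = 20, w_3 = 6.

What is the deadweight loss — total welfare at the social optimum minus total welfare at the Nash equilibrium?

12.66

∂u_i/∂c_i = α_i − 1, so roommate i contributes w_i if α_i > 1, else 0.
α_i > 1 for i ∈ {1, 2}; NE contributions (20, 20, 0), G = 40.
W^NE = Σw_i − G^NE + (Σα_i)·G^NE = 46 + 2.11·40 = 130.4.
Planner: ∂(Σu_j)/∂c_i = Σα_j − 1 = 2.11 > 0, so everyone contributes w_i; G^SO = 46, W^SO = 46 + 2.11·46 = 143.06.
Deadweight loss = 12.66.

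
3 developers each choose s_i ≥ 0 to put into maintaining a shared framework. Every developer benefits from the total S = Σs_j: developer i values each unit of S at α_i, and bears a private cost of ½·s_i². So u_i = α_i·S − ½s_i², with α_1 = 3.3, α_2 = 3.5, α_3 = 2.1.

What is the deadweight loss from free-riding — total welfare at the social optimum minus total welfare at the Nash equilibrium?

53.38

Developer i's FOC: ∂u_i/∂s_i = α_i − s_i = 0, so s_i* = α_i.
NE contributions = (3.3, 3.5, 2.1); S = 8.9.
W^NE = (Σα)·S − ½Σα_i² = 8.9² − ½·27.55 = 65.435.
Planner sets s_i = Σα_j = 8.9 for every i, so S^SO = 3·8.9 = 26.7.
W^SO = (Σα)·S^SO − ½·3·(Σα)² = (3/2)·8.9² = 118.815.
Deadweight loss = W^SO − W^NE = 53.38.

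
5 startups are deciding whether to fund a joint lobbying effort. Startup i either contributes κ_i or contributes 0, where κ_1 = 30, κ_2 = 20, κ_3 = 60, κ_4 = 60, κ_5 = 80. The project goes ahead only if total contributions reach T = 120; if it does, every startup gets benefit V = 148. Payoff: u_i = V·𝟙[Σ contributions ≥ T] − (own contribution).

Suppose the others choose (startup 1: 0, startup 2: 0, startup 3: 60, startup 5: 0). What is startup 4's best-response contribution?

60

Others' total = 60. Contributing 60 brings total to 120 ≥ 120: gain V − κ_4 = 88.
Best response: 60.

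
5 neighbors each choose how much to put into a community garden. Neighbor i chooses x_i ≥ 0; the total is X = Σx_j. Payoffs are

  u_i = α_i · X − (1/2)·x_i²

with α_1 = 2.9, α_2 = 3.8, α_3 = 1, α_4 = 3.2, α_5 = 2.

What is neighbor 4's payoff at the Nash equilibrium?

Neighbor i's FOC: ∂u_i/∂x_i = α_i − x_i = 0, so x_i* = α_i.
NE contributions = (2.9, 3.8, 1, 3.2, 2); X = 12.9.
u_4 = α_4·X − ½·(x_4)² = 3.2·12.9 − ½·3.2² = 36.16.

36.16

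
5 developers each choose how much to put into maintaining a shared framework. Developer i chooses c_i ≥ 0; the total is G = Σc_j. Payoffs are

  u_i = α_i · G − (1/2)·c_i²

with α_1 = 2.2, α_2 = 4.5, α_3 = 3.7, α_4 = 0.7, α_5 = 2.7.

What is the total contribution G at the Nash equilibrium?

13.8

Developer i's FOC: ∂u_i/∂c_i = α_i − c_i = 0, so c_i* = α_i.
NE contributions = (2.2, 4.5, 3.7, 0.7, 2.7); G = 13.8.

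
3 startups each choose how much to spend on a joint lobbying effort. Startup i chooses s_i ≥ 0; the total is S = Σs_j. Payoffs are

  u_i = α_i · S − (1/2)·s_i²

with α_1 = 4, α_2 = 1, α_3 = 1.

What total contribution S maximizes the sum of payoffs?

18

Planner FOC: ∂(Σu_j)/∂s_i = (Σα_j) − s_i = 0, so s_i^SO = Σα_j = 6 for every i; S^SO = 18.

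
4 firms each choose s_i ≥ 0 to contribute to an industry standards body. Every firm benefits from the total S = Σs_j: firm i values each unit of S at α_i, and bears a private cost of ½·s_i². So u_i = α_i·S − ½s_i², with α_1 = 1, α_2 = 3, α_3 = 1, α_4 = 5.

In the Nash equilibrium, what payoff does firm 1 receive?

Firm i's FOC: ∂u_i/∂s_i = α_i − s_i = 0, so s_i* = α_i.
NE contributions = (1, 3, 1, 5); S = 10.
u_1 = α_1·S − ½·(s_1)² = 1·10 − ½·1² = 9.5.

9.5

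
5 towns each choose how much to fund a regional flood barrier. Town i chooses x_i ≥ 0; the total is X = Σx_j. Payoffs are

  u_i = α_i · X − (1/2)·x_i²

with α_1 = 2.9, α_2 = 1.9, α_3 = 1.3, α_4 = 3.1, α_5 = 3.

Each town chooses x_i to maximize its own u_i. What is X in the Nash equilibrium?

Town i's FOC: ∂u_i/∂x_i = α_i − x_i = 0, so x_i* = α_i.
NE contributions = (2.9, 1.9, 1.3, 3.1, 3); X = 12.2.

12.2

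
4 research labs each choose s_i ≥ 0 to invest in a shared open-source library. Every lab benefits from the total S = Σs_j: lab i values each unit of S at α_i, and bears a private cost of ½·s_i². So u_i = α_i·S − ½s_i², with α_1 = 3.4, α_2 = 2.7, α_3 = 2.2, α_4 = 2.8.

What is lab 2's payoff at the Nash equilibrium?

26.325

Lab i's FOC: ∂u_i/∂s_i = α_i − s_i = 0, so s_i* = α_i.
NE contributions = (3.4, 2.7, 2.2, 2.8); S = 11.1.
u_2 = α_2·S − ½·(s_2)² = 2.7·11.1 − ½·2.7² = 26.325.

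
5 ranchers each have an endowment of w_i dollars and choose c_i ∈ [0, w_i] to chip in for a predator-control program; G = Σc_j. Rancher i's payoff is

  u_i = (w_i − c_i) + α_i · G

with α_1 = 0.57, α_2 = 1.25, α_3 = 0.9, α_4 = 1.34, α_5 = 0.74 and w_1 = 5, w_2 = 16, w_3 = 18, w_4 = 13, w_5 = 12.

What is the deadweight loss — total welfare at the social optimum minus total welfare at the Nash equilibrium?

∂u_i/∂c_i = α_i − 1, so rancher i contributes w_i if α_i > 1, else 0.
α_i > 1 for i ∈ {2, 4}; NE contributions (0, 16, 0, 13, 0), G = 29.
W^NE = Σw_i − G^NE + (Σα_i)·G^NE = 64 + 3.8·29 = 174.2.
Planner: ∂(Σu_j)/∂c_i = Σα_j − 1 = 3.8 > 0, so everyone contributes w_i; G^SO = 64, W^SO = 64 + 3.8·64 = 307.2.
Deadweight loss = 133.

133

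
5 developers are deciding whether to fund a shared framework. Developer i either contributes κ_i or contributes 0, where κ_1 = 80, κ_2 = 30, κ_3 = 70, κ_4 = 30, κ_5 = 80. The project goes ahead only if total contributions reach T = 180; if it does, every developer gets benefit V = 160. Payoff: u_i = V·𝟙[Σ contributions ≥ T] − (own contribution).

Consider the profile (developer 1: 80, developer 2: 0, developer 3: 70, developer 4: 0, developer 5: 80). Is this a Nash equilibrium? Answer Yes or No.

Yes

Total = 230 ≥ 180: provided.
Developer 1 (pledges 80, payoff 80): dropping to 0 → total 150, payoff 0. No gain.
Developer 2 (pledges 0, payoff 160): pledging 30 → total 260, payoff 130. No gain.
Developer 3 (pledges 70, payoff 90): dropping to 0 → total 160, payoff 0. No gain.
Developer 4 (pledges 0, payoff 160): pledging 30 → total 260, payoff 130. No gain.
Developer 5 (pledges 80, payoff 80): dropping to 0 → total 150, payoff 0. No gain.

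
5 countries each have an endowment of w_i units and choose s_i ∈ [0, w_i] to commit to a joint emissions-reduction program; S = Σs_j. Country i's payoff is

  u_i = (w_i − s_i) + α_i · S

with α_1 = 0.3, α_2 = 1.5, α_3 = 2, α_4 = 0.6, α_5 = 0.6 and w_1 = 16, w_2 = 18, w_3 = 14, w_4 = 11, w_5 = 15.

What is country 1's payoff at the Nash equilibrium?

25.6

∂u_i/∂s_i = α_i − 1, so country i contributes w_i if α_i > 1, else 0.
α_i > 1 for i ∈ {2, 3}; NE contributions (0, 18, 14, 0, 0), S = 32.
u_1 = (16 − 0) + 0.3·32 = 25.6.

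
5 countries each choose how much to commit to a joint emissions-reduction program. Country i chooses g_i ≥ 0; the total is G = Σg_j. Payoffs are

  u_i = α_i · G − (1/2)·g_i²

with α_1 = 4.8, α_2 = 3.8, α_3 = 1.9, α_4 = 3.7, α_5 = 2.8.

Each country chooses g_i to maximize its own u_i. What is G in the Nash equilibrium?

17

Country i's FOC: ∂u_i/∂g_i = α_i − g_i = 0, so g_i* = α_i.
NE contributions = (4.8, 3.8, 1.9, 3.7, 2.8); G = 17.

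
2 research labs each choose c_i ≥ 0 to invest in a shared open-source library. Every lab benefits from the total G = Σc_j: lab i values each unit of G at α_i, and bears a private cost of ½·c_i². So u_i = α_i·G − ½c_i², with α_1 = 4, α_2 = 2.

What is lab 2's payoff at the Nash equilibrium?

Lab i's FOC: ∂u_i/∂c_i = α_i − c_i = 0, so c_i* = α_i.
NE contributions = (4, 2); G = 6.
u_2 = α_2·G − ½·(c_2)² = 2·6 − ½·2² = 10.

10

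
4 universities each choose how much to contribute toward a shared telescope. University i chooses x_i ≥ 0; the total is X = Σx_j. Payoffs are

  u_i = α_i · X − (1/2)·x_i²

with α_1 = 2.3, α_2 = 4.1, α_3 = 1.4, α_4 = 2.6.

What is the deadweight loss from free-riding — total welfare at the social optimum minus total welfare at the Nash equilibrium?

University i's FOC: ∂u_i/∂x_i = α_i − x_i = 0, so x_i* = α_i.
NE contributions = (2.3, 4.1, 1.4, 2.6); X = 10.4.
W^NE = (Σα)·X − ½Σα_i² = 10.4² − ½·30.82 = 92.75.
Planner sets x_i = Σα_j = 10.4 for every i, so X^SO = 4·10.4 = 41.6.
W^SO = (Σα)·X^SO − ½·4·(Σα)² = (4/2)·10.4² = 216.32.
Deadweight loss = W^SO − W^NE = 123.57.

123.57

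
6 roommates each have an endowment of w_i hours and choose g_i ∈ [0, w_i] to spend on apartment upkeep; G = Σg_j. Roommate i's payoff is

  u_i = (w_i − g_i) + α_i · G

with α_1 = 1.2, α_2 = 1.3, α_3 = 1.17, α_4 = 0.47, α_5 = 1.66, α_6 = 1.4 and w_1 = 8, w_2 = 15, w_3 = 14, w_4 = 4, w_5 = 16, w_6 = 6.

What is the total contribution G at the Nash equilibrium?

∂u_i/∂g_i = α_i − 1, so roommate i contributes w_i if α_i > 1, else 0.
α_i > 1 for i ∈ {1, 2, 3, 5, 6}; NE contributions (8, 15, 14, 0, 16, 6), G = 59.

59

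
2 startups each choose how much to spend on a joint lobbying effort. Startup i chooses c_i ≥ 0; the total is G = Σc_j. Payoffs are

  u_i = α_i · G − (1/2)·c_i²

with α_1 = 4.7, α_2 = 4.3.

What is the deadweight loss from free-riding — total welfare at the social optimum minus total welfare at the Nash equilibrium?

Startup i's FOC: ∂u_i/∂c_i = α_i − c_i = 0, so c_i* = α_i.
NE contributions = (4.7, 4.3); G = 9.
W^NE = (Σα)·G − ½Σα_i² = 9² − ½·40.58 = 60.71.
Planner sets c_i = Σα_j = 9 for every i, so G^SO = 2·9 = 18.
W^SO = (Σα)·G^SO − ½·2·(Σα)² = (2/2)·9² = 81.
Deadweight loss = W^SO − W^NE = 20.29.

20.29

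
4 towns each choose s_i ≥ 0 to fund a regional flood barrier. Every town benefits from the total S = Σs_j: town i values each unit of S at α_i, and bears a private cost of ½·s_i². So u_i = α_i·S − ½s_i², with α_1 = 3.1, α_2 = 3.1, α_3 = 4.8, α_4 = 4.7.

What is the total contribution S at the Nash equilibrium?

15.7

Town i's FOC: ∂u_i/∂s_i = α_i − s_i = 0, so s_i* = α_i.
NE contributions = (3.1, 3.1, 4.8, 4.7); S = 15.7.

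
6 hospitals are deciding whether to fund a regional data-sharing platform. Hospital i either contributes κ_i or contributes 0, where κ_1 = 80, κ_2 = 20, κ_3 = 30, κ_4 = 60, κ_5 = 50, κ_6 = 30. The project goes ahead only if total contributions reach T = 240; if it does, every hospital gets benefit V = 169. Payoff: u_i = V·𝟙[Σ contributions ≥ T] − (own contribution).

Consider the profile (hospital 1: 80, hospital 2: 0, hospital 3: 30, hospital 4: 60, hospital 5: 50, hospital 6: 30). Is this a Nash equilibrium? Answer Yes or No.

Total = 250 ≥ 240: provided.
Hospital 1 (pledges 80, payoff 89): dropping to 0 → total 170, payoff 0. No gain.
Hospital 2 (pledges 0, payoff 169): pledging 20 → total 270, payoff 149. No gain.
Hospital 3 (pledges 30, payoff 139): dropping to 0 → total 220, payoff 0. No gain.
Hospital 4 (pledges 60, payoff 109): dropping to 0 → total 190, payoff 0. No gain.
Hospital 5 (pledges 50, payoff 119): dropping to 0 → total 200, payoff 0. No gain.
Hospital 6 (pledges 30, payoff 139): dropping to 0 → total 220, payoff 0. No gain.

Yes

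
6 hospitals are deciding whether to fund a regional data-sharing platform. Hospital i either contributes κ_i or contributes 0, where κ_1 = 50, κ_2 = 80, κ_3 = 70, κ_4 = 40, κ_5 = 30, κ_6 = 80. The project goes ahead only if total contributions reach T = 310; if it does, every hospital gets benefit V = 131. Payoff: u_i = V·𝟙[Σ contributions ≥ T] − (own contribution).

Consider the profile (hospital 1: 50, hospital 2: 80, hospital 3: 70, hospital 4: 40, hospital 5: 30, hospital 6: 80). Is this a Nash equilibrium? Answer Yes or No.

No

Total = 350 ≥ 310: provided.
Hospital 1 (pledges 50, payoff 81): dropping to 0 → total 300, payoff 0. No gain.
Hospital 2 (pledges 80, payoff 51): dropping to 0 → total 270, payoff 0. No gain.
Hospital 3 (pledges 70, payoff 61): dropping to 0 → total 280, payoff 0. No gain.
Hospital 4 (pledges 40, payoff 91): dropping to 0 → total 310, payoff 131. Profitable deviation.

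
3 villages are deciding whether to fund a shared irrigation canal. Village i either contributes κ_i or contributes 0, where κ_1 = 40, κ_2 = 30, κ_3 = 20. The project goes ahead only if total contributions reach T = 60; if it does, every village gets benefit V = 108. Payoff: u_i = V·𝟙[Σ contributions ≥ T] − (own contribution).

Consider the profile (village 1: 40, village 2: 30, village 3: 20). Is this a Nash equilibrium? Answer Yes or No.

Total = 90 ≥ 60: provided.
Village 1 (pledges 40, payoff 68): dropping to 0 → total 50, payoff 0. No gain.
Village 2 (pledges 30, payoff 78): dropping to 0 → total 60, payoff 108. Profitable deviation.

No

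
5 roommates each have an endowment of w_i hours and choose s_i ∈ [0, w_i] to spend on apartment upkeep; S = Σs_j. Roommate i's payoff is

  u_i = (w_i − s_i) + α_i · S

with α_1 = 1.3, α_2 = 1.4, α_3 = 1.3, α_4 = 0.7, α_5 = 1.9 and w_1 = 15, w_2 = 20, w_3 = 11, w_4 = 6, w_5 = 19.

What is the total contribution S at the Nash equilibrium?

∂u_i/∂s_i = α_i − 1, so roommate i contributes w_i if α_i > 1, else 0.
α_i > 1 for i ∈ {1, 2, 3, 5}; NE contributions (15, 20, 11, 0, 19), S = 65.

65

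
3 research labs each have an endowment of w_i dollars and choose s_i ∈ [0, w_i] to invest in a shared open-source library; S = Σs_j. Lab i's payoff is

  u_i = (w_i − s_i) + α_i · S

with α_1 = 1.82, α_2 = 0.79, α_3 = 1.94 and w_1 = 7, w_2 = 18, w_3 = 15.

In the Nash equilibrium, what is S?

∂u_i/∂s_i = α_i − 1, so lab i contributes w_i if α_i > 1, else 0.
α_i > 1 for i ∈ {1, 3}; NE contributions (7, 0, 15), S = 22.

22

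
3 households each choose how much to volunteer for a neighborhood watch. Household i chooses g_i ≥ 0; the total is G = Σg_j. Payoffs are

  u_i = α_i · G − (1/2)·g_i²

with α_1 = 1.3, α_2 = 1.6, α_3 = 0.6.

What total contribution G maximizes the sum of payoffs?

10.5

Planner FOC: ∂(Σu_j)/∂g_i = (Σα_j) − g_i = 0, so g_i^SO = Σα_j = 3.5 for every i; G^SO = 10.5.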